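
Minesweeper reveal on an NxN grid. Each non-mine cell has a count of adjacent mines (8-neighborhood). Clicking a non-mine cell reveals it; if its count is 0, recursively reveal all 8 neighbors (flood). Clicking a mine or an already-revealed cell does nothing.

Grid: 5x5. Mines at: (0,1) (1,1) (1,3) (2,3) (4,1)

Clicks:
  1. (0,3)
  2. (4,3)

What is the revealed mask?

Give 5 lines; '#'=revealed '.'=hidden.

Answer: ...#.
.....
.....
..###
..###

Derivation:
Click 1 (0,3) count=1: revealed 1 new [(0,3)] -> total=1
Click 2 (4,3) count=0: revealed 6 new [(3,2) (3,3) (3,4) (4,2) (4,3) (4,4)] -> total=7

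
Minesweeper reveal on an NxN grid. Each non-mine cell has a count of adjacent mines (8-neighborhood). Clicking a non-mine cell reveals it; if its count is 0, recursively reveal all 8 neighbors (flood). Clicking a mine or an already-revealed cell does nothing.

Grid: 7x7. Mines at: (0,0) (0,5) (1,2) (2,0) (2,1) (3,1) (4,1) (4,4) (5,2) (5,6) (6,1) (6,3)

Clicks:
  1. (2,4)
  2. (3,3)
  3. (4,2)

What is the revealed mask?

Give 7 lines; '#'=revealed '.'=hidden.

Click 1 (2,4) count=0: revealed 14 new [(1,3) (1,4) (1,5) (1,6) (2,3) (2,4) (2,5) (2,6) (3,3) (3,4) (3,5) (3,6) (4,5) (4,6)] -> total=14
Click 2 (3,3) count=1: revealed 0 new [(none)] -> total=14
Click 3 (4,2) count=3: revealed 1 new [(4,2)] -> total=15

Answer: .......
...####
...####
...####
..#..##
.......
.......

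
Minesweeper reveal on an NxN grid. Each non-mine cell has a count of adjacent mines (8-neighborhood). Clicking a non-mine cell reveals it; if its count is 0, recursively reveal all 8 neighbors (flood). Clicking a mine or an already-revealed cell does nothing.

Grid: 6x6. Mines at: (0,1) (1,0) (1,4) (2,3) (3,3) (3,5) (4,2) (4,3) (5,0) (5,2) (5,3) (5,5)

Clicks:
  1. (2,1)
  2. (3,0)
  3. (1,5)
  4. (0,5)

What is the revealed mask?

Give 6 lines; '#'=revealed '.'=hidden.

Answer: .....#
.....#
##....
##....
##....
......

Derivation:
Click 1 (2,1) count=1: revealed 1 new [(2,1)] -> total=1
Click 2 (3,0) count=0: revealed 5 new [(2,0) (3,0) (3,1) (4,0) (4,1)] -> total=6
Click 3 (1,5) count=1: revealed 1 new [(1,5)] -> total=7
Click 4 (0,5) count=1: revealed 1 new [(0,5)] -> total=8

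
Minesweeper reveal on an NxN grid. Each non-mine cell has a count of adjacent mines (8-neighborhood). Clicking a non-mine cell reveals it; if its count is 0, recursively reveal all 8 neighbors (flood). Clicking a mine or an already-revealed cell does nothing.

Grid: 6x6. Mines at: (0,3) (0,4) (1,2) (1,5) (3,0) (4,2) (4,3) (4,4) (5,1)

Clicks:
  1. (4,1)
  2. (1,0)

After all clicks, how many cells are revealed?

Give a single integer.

Click 1 (4,1) count=3: revealed 1 new [(4,1)] -> total=1
Click 2 (1,0) count=0: revealed 6 new [(0,0) (0,1) (1,0) (1,1) (2,0) (2,1)] -> total=7

Answer: 7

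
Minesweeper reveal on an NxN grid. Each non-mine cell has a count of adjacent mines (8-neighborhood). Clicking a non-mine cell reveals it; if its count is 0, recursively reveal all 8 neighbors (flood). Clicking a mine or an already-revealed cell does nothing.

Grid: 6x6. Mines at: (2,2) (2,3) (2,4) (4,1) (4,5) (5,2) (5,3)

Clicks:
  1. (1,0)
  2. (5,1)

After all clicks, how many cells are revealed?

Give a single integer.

Answer: 17

Derivation:
Click 1 (1,0) count=0: revealed 16 new [(0,0) (0,1) (0,2) (0,3) (0,4) (0,5) (1,0) (1,1) (1,2) (1,3) (1,4) (1,5) (2,0) (2,1) (3,0) (3,1)] -> total=16
Click 2 (5,1) count=2: revealed 1 new [(5,1)] -> total=17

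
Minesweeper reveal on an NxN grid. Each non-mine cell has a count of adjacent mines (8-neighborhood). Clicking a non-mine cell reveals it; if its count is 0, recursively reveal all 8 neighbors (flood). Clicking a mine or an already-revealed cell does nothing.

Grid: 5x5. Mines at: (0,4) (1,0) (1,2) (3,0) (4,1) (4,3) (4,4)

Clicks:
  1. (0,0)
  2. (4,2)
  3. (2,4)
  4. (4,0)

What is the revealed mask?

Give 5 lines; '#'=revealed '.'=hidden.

Answer: #....
...##
...##
...##
#.#..

Derivation:
Click 1 (0,0) count=1: revealed 1 new [(0,0)] -> total=1
Click 2 (4,2) count=2: revealed 1 new [(4,2)] -> total=2
Click 3 (2,4) count=0: revealed 6 new [(1,3) (1,4) (2,3) (2,4) (3,3) (3,4)] -> total=8
Click 4 (4,0) count=2: revealed 1 new [(4,0)] -> total=9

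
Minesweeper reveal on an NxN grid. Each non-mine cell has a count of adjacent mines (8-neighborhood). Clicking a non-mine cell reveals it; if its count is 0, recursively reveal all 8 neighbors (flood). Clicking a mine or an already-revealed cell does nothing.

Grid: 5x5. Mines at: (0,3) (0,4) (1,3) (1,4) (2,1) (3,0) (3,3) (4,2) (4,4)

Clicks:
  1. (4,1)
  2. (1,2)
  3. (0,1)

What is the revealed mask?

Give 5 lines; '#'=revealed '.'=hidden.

Answer: ###..
###..
.....
.....
.#...

Derivation:
Click 1 (4,1) count=2: revealed 1 new [(4,1)] -> total=1
Click 2 (1,2) count=3: revealed 1 new [(1,2)] -> total=2
Click 3 (0,1) count=0: revealed 5 new [(0,0) (0,1) (0,2) (1,0) (1,1)] -> total=7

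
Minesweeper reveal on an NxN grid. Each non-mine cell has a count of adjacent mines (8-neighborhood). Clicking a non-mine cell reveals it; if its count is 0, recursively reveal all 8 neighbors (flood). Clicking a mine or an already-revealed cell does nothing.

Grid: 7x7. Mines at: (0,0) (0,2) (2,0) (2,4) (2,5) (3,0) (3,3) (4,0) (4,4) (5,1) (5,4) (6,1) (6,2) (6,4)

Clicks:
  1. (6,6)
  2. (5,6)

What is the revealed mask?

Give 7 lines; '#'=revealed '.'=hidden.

Click 1 (6,6) count=0: revealed 8 new [(3,5) (3,6) (4,5) (4,6) (5,5) (5,6) (6,5) (6,6)] -> total=8
Click 2 (5,6) count=0: revealed 0 new [(none)] -> total=8

Answer: .......
.......
.......
.....##
.....##
.....##
.....##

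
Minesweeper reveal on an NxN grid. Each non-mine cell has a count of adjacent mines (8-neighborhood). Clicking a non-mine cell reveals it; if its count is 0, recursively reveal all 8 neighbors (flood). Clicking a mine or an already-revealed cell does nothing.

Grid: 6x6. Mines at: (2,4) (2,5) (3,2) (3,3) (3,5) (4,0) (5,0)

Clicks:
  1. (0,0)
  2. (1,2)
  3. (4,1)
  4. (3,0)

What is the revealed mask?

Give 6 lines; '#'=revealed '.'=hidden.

Click 1 (0,0) count=0: revealed 18 new [(0,0) (0,1) (0,2) (0,3) (0,4) (0,5) (1,0) (1,1) (1,2) (1,3) (1,4) (1,5) (2,0) (2,1) (2,2) (2,3) (3,0) (3,1)] -> total=18
Click 2 (1,2) count=0: revealed 0 new [(none)] -> total=18
Click 3 (4,1) count=3: revealed 1 new [(4,1)] -> total=19
Click 4 (3,0) count=1: revealed 0 new [(none)] -> total=19

Answer: ######
######
####..
##....
.#....
......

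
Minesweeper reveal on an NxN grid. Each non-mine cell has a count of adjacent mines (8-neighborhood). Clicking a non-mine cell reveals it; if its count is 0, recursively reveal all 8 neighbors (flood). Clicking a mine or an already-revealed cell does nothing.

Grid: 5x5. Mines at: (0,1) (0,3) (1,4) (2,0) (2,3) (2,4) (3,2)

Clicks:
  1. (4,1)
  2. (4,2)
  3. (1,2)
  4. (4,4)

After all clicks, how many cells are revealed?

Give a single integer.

Click 1 (4,1) count=1: revealed 1 new [(4,1)] -> total=1
Click 2 (4,2) count=1: revealed 1 new [(4,2)] -> total=2
Click 3 (1,2) count=3: revealed 1 new [(1,2)] -> total=3
Click 4 (4,4) count=0: revealed 4 new [(3,3) (3,4) (4,3) (4,4)] -> total=7

Answer: 7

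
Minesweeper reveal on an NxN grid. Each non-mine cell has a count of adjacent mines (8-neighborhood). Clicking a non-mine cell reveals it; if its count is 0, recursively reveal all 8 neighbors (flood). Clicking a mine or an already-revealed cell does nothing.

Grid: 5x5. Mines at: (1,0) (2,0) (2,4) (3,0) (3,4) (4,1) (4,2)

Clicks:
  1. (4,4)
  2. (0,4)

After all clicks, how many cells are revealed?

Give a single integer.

Answer: 15

Derivation:
Click 1 (4,4) count=1: revealed 1 new [(4,4)] -> total=1
Click 2 (0,4) count=0: revealed 14 new [(0,1) (0,2) (0,3) (0,4) (1,1) (1,2) (1,3) (1,4) (2,1) (2,2) (2,3) (3,1) (3,2) (3,3)] -> total=15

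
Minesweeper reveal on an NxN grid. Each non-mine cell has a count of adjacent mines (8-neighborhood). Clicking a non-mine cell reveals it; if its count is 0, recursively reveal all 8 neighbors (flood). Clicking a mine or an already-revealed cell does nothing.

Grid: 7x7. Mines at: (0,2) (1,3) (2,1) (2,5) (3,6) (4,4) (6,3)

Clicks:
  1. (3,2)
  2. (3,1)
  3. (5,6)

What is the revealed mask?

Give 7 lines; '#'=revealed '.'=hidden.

Click 1 (3,2) count=1: revealed 1 new [(3,2)] -> total=1
Click 2 (3,1) count=1: revealed 1 new [(3,1)] -> total=2
Click 3 (5,6) count=0: revealed 8 new [(4,5) (4,6) (5,4) (5,5) (5,6) (6,4) (6,5) (6,6)] -> total=10

Answer: .......
.......
.......
.##....
.....##
....###
....###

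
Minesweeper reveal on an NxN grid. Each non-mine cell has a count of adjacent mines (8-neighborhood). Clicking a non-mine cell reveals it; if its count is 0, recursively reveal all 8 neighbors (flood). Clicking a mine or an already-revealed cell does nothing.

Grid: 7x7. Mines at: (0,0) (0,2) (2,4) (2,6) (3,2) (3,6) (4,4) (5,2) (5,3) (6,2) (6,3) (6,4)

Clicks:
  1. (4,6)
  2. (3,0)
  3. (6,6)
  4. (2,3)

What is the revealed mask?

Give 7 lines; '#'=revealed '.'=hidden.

Click 1 (4,6) count=1: revealed 1 new [(4,6)] -> total=1
Click 2 (3,0) count=0: revealed 12 new [(1,0) (1,1) (2,0) (2,1) (3,0) (3,1) (4,0) (4,1) (5,0) (5,1) (6,0) (6,1)] -> total=13
Click 3 (6,6) count=0: revealed 5 new [(4,5) (5,5) (5,6) (6,5) (6,6)] -> total=18
Click 4 (2,3) count=2: revealed 1 new [(2,3)] -> total=19

Answer: .......
##.....
##.#...
##.....
##...##
##...##
##...##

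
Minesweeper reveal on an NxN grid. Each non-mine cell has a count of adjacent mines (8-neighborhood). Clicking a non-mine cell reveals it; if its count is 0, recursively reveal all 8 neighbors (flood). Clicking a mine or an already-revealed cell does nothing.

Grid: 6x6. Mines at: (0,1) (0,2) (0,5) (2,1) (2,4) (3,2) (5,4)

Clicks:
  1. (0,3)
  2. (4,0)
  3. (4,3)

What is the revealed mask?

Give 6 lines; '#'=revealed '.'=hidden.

Answer: ...#..
......
......
##....
####..
####..

Derivation:
Click 1 (0,3) count=1: revealed 1 new [(0,3)] -> total=1
Click 2 (4,0) count=0: revealed 10 new [(3,0) (3,1) (4,0) (4,1) (4,2) (4,3) (5,0) (5,1) (5,2) (5,3)] -> total=11
Click 3 (4,3) count=2: revealed 0 new [(none)] -> total=11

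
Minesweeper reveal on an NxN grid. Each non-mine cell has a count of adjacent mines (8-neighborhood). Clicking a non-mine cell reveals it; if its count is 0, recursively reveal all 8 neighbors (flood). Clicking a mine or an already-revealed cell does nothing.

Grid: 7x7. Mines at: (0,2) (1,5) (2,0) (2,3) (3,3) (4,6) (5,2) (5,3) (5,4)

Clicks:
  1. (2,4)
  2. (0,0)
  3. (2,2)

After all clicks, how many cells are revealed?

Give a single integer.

Click 1 (2,4) count=3: revealed 1 new [(2,4)] -> total=1
Click 2 (0,0) count=0: revealed 4 new [(0,0) (0,1) (1,0) (1,1)] -> total=5
Click 3 (2,2) count=2: revealed 1 new [(2,2)] -> total=6

Answer: 6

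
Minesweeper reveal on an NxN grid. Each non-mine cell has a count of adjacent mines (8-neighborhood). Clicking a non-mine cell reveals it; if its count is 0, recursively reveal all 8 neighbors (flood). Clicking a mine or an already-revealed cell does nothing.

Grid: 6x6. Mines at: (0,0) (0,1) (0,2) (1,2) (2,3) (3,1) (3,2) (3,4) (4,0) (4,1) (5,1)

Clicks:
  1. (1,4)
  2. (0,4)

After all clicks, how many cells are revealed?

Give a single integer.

Answer: 8

Derivation:
Click 1 (1,4) count=1: revealed 1 new [(1,4)] -> total=1
Click 2 (0,4) count=0: revealed 7 new [(0,3) (0,4) (0,5) (1,3) (1,5) (2,4) (2,5)] -> total=8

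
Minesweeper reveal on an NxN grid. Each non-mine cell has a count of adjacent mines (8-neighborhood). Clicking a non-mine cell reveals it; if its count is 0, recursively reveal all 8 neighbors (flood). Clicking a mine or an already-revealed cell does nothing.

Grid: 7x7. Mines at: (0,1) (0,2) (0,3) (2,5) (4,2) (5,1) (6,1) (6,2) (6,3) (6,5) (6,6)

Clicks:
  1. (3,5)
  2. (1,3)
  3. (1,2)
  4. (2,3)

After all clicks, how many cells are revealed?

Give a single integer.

Click 1 (3,5) count=1: revealed 1 new [(3,5)] -> total=1
Click 2 (1,3) count=2: revealed 1 new [(1,3)] -> total=2
Click 3 (1,2) count=3: revealed 1 new [(1,2)] -> total=3
Click 4 (2,3) count=0: revealed 15 new [(1,0) (1,1) (1,4) (2,0) (2,1) (2,2) (2,3) (2,4) (3,0) (3,1) (3,2) (3,3) (3,4) (4,0) (4,1)] -> total=18

Answer: 18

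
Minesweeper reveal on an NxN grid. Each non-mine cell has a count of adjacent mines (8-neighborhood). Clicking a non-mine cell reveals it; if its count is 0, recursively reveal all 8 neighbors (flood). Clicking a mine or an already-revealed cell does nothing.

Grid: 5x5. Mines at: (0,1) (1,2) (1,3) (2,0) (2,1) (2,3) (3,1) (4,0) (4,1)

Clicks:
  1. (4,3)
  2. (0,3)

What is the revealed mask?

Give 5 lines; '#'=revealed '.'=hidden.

Answer: ...#.
.....
.....
..###
..###

Derivation:
Click 1 (4,3) count=0: revealed 6 new [(3,2) (3,3) (3,4) (4,2) (4,3) (4,4)] -> total=6
Click 2 (0,3) count=2: revealed 1 new [(0,3)] -> total=7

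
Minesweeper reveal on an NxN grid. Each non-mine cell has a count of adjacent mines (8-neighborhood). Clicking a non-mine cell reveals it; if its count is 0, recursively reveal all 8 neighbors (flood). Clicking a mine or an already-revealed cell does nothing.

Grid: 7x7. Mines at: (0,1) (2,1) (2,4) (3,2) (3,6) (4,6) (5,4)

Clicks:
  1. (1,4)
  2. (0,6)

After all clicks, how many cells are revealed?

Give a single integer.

Click 1 (1,4) count=1: revealed 1 new [(1,4)] -> total=1
Click 2 (0,6) count=0: revealed 11 new [(0,2) (0,3) (0,4) (0,5) (0,6) (1,2) (1,3) (1,5) (1,6) (2,5) (2,6)] -> total=12

Answer: 12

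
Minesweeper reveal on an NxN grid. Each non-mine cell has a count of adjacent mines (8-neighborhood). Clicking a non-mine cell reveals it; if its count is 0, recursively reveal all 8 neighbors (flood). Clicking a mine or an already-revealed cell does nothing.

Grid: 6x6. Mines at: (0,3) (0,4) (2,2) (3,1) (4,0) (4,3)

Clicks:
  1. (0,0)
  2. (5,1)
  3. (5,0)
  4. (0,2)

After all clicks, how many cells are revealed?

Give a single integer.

Click 1 (0,0) count=0: revealed 8 new [(0,0) (0,1) (0,2) (1,0) (1,1) (1,2) (2,0) (2,1)] -> total=8
Click 2 (5,1) count=1: revealed 1 new [(5,1)] -> total=9
Click 3 (5,0) count=1: revealed 1 new [(5,0)] -> total=10
Click 4 (0,2) count=1: revealed 0 new [(none)] -> total=10

Answer: 10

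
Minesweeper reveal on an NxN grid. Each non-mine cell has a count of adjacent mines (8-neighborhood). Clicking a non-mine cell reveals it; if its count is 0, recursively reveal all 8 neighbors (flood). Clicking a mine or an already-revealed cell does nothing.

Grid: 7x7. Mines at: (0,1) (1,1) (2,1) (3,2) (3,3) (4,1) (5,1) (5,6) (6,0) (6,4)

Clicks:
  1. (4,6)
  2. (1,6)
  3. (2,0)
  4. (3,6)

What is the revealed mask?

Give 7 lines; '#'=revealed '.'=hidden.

Answer: ..#####
..#####
#.#####
....###
....###
.......
.......

Derivation:
Click 1 (4,6) count=1: revealed 1 new [(4,6)] -> total=1
Click 2 (1,6) count=0: revealed 20 new [(0,2) (0,3) (0,4) (0,5) (0,6) (1,2) (1,3) (1,4) (1,5) (1,6) (2,2) (2,3) (2,4) (2,5) (2,6) (3,4) (3,5) (3,6) (4,4) (4,5)] -> total=21
Click 3 (2,0) count=2: revealed 1 new [(2,0)] -> total=22
Click 4 (3,6) count=0: revealed 0 new [(none)] -> total=22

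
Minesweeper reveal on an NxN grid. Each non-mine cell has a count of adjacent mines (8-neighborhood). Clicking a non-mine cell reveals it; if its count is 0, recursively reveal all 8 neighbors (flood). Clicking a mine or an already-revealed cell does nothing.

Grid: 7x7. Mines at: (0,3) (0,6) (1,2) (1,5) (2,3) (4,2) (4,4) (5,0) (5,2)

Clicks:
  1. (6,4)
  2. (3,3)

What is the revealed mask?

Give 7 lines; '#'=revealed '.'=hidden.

Click 1 (6,4) count=0: revealed 14 new [(2,5) (2,6) (3,5) (3,6) (4,5) (4,6) (5,3) (5,4) (5,5) (5,6) (6,3) (6,4) (6,5) (6,6)] -> total=14
Click 2 (3,3) count=3: revealed 1 new [(3,3)] -> total=15

Answer: .......
.......
.....##
...#.##
.....##
...####
...####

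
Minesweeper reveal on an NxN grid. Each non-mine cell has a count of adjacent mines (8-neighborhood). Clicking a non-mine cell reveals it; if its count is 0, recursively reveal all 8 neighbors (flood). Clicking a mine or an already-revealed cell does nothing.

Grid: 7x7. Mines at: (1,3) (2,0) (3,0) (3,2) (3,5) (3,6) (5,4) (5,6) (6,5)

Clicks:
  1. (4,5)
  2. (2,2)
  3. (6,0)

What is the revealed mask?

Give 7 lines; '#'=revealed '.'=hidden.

Answer: .......
.......
..#....
.......
####.#.
####...
####...

Derivation:
Click 1 (4,5) count=4: revealed 1 new [(4,5)] -> total=1
Click 2 (2,2) count=2: revealed 1 new [(2,2)] -> total=2
Click 3 (6,0) count=0: revealed 12 new [(4,0) (4,1) (4,2) (4,3) (5,0) (5,1) (5,2) (5,3) (6,0) (6,1) (6,2) (6,3)] -> total=14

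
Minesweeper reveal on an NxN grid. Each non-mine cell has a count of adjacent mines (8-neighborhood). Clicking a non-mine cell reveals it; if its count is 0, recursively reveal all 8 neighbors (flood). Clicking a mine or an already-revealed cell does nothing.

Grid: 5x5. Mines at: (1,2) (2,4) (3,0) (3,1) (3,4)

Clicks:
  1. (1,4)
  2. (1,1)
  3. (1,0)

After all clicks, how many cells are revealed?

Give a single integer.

Answer: 7

Derivation:
Click 1 (1,4) count=1: revealed 1 new [(1,4)] -> total=1
Click 2 (1,1) count=1: revealed 1 new [(1,1)] -> total=2
Click 3 (1,0) count=0: revealed 5 new [(0,0) (0,1) (1,0) (2,0) (2,1)] -> total=7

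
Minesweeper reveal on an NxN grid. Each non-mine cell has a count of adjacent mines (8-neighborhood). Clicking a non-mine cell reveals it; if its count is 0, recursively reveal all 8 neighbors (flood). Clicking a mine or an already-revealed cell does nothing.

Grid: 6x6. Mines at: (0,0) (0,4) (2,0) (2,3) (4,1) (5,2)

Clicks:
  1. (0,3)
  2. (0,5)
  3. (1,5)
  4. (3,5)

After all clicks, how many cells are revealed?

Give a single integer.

Click 1 (0,3) count=1: revealed 1 new [(0,3)] -> total=1
Click 2 (0,5) count=1: revealed 1 new [(0,5)] -> total=2
Click 3 (1,5) count=1: revealed 1 new [(1,5)] -> total=3
Click 4 (3,5) count=0: revealed 12 new [(1,4) (2,4) (2,5) (3,3) (3,4) (3,5) (4,3) (4,4) (4,5) (5,3) (5,4) (5,5)] -> total=15

Answer: 15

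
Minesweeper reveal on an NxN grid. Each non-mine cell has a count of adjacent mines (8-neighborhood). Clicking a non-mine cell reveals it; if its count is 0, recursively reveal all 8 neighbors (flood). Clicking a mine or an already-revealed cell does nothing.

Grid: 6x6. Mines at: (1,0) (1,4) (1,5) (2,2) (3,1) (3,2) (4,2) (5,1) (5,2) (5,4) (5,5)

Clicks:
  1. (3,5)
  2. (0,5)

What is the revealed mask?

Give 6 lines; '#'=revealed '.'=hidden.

Answer: .....#
......
...###
...###
...###
......

Derivation:
Click 1 (3,5) count=0: revealed 9 new [(2,3) (2,4) (2,5) (3,3) (3,4) (3,5) (4,3) (4,4) (4,5)] -> total=9
Click 2 (0,5) count=2: revealed 1 new [(0,5)] -> total=10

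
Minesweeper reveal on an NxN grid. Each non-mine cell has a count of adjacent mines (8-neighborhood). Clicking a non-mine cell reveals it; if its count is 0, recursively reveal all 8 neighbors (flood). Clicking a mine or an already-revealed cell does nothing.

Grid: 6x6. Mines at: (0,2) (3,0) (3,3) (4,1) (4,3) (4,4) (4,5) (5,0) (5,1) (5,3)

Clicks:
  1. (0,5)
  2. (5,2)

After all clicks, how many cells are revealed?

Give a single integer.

Answer: 12

Derivation:
Click 1 (0,5) count=0: revealed 11 new [(0,3) (0,4) (0,5) (1,3) (1,4) (1,5) (2,3) (2,4) (2,5) (3,4) (3,5)] -> total=11
Click 2 (5,2) count=4: revealed 1 new [(5,2)] -> total=12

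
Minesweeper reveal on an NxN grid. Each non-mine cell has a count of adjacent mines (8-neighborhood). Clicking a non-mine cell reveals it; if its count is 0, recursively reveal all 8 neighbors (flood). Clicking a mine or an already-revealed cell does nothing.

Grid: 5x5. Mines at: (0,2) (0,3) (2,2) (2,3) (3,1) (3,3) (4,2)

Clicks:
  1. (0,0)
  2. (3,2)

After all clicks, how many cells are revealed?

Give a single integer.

Answer: 7

Derivation:
Click 1 (0,0) count=0: revealed 6 new [(0,0) (0,1) (1,0) (1,1) (2,0) (2,1)] -> total=6
Click 2 (3,2) count=5: revealed 1 new [(3,2)] -> total=7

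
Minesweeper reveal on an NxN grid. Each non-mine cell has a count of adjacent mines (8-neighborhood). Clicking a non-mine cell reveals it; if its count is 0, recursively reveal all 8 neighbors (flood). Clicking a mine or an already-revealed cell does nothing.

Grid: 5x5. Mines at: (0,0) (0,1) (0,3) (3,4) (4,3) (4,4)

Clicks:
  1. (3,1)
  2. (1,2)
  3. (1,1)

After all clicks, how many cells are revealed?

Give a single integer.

Click 1 (3,1) count=0: revealed 15 new [(1,0) (1,1) (1,2) (1,3) (2,0) (2,1) (2,2) (2,3) (3,0) (3,1) (3,2) (3,3) (4,0) (4,1) (4,2)] -> total=15
Click 2 (1,2) count=2: revealed 0 new [(none)] -> total=15
Click 3 (1,1) count=2: revealed 0 new [(none)] -> total=15

Answer: 15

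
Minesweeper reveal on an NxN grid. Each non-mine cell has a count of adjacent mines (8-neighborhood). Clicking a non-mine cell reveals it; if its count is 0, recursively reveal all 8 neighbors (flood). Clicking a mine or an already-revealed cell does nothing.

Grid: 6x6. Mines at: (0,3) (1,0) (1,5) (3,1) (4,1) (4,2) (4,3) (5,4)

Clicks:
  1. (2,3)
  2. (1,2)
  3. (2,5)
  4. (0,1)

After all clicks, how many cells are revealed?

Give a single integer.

Click 1 (2,3) count=0: revealed 9 new [(1,2) (1,3) (1,4) (2,2) (2,3) (2,4) (3,2) (3,3) (3,4)] -> total=9
Click 2 (1,2) count=1: revealed 0 new [(none)] -> total=9
Click 3 (2,5) count=1: revealed 1 new [(2,5)] -> total=10
Click 4 (0,1) count=1: revealed 1 new [(0,1)] -> total=11

Answer: 11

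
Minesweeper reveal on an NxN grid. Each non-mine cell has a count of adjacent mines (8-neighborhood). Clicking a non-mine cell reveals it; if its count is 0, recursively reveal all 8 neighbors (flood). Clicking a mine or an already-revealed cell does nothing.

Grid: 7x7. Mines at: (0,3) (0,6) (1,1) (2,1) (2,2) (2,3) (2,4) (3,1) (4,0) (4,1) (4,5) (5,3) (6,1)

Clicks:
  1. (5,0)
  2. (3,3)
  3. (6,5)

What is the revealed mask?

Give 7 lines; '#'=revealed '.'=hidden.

Answer: .......
.......
.......
...#...
.......
#...###
....###

Derivation:
Click 1 (5,0) count=3: revealed 1 new [(5,0)] -> total=1
Click 2 (3,3) count=3: revealed 1 new [(3,3)] -> total=2
Click 3 (6,5) count=0: revealed 6 new [(5,4) (5,5) (5,6) (6,4) (6,5) (6,6)] -> total=8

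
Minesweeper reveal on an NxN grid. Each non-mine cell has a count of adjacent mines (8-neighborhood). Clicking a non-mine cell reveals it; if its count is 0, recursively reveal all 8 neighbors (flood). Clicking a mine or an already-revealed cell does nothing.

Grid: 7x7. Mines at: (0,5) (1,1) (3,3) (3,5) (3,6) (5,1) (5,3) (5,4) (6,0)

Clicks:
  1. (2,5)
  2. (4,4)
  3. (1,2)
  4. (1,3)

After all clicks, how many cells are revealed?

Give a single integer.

Answer: 11

Derivation:
Click 1 (2,5) count=2: revealed 1 new [(2,5)] -> total=1
Click 2 (4,4) count=4: revealed 1 new [(4,4)] -> total=2
Click 3 (1,2) count=1: revealed 1 new [(1,2)] -> total=3
Click 4 (1,3) count=0: revealed 8 new [(0,2) (0,3) (0,4) (1,3) (1,4) (2,2) (2,3) (2,4)] -> total=11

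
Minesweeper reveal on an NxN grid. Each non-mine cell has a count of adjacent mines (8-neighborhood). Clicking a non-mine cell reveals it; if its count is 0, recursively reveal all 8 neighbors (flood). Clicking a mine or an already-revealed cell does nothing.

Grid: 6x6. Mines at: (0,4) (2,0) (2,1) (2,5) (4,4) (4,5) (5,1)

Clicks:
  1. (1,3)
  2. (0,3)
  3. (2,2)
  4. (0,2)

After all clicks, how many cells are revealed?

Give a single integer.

Click 1 (1,3) count=1: revealed 1 new [(1,3)] -> total=1
Click 2 (0,3) count=1: revealed 1 new [(0,3)] -> total=2
Click 3 (2,2) count=1: revealed 1 new [(2,2)] -> total=3
Click 4 (0,2) count=0: revealed 6 new [(0,0) (0,1) (0,2) (1,0) (1,1) (1,2)] -> total=9

Answer: 9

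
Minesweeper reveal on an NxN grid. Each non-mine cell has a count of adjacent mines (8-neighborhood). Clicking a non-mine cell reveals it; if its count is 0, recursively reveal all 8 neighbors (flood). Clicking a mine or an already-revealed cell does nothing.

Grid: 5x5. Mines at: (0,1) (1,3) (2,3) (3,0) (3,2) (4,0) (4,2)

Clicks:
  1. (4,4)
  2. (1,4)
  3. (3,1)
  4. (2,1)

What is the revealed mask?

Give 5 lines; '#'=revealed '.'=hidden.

Click 1 (4,4) count=0: revealed 4 new [(3,3) (3,4) (4,3) (4,4)] -> total=4
Click 2 (1,4) count=2: revealed 1 new [(1,4)] -> total=5
Click 3 (3,1) count=4: revealed 1 new [(3,1)] -> total=6
Click 4 (2,1) count=2: revealed 1 new [(2,1)] -> total=7

Answer: .....
....#
.#...
.#.##
...##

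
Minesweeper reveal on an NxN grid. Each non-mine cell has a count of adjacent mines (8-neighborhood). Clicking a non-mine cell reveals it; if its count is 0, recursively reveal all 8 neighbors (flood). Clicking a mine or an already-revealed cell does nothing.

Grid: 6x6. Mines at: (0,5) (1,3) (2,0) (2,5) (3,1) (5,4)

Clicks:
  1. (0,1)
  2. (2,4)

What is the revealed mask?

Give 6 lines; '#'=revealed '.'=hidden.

Click 1 (0,1) count=0: revealed 6 new [(0,0) (0,1) (0,2) (1,0) (1,1) (1,2)] -> total=6
Click 2 (2,4) count=2: revealed 1 new [(2,4)] -> total=7

Answer: ###...
###...
....#.
......
......
......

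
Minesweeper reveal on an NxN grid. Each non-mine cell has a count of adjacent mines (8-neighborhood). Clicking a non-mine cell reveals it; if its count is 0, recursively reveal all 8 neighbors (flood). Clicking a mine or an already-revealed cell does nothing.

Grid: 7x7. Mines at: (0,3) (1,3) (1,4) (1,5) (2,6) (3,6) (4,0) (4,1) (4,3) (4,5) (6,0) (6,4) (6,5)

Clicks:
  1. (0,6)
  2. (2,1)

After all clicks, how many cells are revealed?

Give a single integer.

Click 1 (0,6) count=1: revealed 1 new [(0,6)] -> total=1
Click 2 (2,1) count=0: revealed 12 new [(0,0) (0,1) (0,2) (1,0) (1,1) (1,2) (2,0) (2,1) (2,2) (3,0) (3,1) (3,2)] -> total=13

Answer: 13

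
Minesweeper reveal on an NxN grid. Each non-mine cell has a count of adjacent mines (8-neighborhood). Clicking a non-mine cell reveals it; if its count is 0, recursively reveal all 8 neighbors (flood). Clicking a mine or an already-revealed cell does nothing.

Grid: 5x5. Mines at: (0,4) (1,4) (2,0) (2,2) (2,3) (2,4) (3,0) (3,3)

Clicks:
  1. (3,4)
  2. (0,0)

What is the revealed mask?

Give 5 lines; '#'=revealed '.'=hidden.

Click 1 (3,4) count=3: revealed 1 new [(3,4)] -> total=1
Click 2 (0,0) count=0: revealed 8 new [(0,0) (0,1) (0,2) (0,3) (1,0) (1,1) (1,2) (1,3)] -> total=9

Answer: ####.
####.
.....
....#
.....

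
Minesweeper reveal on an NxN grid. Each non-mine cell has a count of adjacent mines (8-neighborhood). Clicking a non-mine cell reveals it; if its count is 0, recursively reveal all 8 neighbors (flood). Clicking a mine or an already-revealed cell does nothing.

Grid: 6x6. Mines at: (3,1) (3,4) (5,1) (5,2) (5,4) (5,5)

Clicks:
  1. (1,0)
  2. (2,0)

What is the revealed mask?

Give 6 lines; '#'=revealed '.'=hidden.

Click 1 (1,0) count=0: revealed 18 new [(0,0) (0,1) (0,2) (0,3) (0,4) (0,5) (1,0) (1,1) (1,2) (1,3) (1,4) (1,5) (2,0) (2,1) (2,2) (2,3) (2,4) (2,5)] -> total=18
Click 2 (2,0) count=1: revealed 0 new [(none)] -> total=18

Answer: ######
######
######
......
......
......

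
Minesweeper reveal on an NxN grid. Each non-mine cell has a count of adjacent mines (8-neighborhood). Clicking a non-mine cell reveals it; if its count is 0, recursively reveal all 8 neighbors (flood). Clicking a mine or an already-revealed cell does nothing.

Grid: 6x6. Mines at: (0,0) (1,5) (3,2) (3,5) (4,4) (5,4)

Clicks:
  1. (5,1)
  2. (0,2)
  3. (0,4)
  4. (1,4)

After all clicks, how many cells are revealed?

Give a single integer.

Click 1 (5,1) count=0: revealed 14 new [(1,0) (1,1) (2,0) (2,1) (3,0) (3,1) (4,0) (4,1) (4,2) (4,3) (5,0) (5,1) (5,2) (5,3)] -> total=14
Click 2 (0,2) count=0: revealed 10 new [(0,1) (0,2) (0,3) (0,4) (1,2) (1,3) (1,4) (2,2) (2,3) (2,4)] -> total=24
Click 3 (0,4) count=1: revealed 0 new [(none)] -> total=24
Click 4 (1,4) count=1: revealed 0 new [(none)] -> total=24

Answer: 24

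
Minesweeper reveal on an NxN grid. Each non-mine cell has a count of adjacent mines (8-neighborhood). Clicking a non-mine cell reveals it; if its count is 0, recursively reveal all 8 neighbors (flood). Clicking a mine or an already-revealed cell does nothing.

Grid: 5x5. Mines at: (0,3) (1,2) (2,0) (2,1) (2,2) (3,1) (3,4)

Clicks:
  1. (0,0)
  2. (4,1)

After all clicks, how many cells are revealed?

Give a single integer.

Click 1 (0,0) count=0: revealed 4 new [(0,0) (0,1) (1,0) (1,1)] -> total=4
Click 2 (4,1) count=1: revealed 1 new [(4,1)] -> total=5

Answer: 5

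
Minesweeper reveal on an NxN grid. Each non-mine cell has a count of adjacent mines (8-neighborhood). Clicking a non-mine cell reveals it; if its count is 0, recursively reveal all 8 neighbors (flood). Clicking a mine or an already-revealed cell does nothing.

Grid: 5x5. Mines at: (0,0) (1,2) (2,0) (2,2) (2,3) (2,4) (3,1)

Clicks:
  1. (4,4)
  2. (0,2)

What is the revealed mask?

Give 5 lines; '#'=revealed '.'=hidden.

Click 1 (4,4) count=0: revealed 6 new [(3,2) (3,3) (3,4) (4,2) (4,3) (4,4)] -> total=6
Click 2 (0,2) count=1: revealed 1 new [(0,2)] -> total=7

Answer: ..#..
.....
.....
..###
..###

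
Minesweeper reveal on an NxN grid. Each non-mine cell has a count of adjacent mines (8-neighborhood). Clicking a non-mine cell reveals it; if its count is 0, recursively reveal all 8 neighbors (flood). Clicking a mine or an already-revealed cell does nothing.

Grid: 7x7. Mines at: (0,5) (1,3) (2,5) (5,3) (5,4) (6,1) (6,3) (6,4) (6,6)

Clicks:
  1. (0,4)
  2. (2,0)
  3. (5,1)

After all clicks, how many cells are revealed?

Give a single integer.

Click 1 (0,4) count=2: revealed 1 new [(0,4)] -> total=1
Click 2 (2,0) count=0: revealed 24 new [(0,0) (0,1) (0,2) (1,0) (1,1) (1,2) (2,0) (2,1) (2,2) (2,3) (2,4) (3,0) (3,1) (3,2) (3,3) (3,4) (4,0) (4,1) (4,2) (4,3) (4,4) (5,0) (5,1) (5,2)] -> total=25
Click 3 (5,1) count=1: revealed 0 new [(none)] -> total=25

Answer: 25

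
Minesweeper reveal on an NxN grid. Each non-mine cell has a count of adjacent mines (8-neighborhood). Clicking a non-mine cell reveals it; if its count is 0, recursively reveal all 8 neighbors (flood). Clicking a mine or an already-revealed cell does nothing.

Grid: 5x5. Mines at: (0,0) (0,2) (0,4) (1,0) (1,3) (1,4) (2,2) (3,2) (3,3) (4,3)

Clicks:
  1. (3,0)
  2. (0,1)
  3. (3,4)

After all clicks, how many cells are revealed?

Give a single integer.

Click 1 (3,0) count=0: revealed 6 new [(2,0) (2,1) (3,0) (3,1) (4,0) (4,1)] -> total=6
Click 2 (0,1) count=3: revealed 1 new [(0,1)] -> total=7
Click 3 (3,4) count=2: revealed 1 new [(3,4)] -> total=8

Answer: 8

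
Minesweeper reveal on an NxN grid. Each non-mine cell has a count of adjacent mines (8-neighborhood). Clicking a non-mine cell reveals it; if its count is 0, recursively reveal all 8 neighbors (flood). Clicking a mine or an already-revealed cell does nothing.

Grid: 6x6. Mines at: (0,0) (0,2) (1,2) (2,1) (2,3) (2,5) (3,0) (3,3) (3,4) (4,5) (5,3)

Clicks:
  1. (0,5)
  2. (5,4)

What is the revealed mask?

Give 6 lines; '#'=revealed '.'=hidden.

Answer: ...###
...###
......
......
......
....#.

Derivation:
Click 1 (0,5) count=0: revealed 6 new [(0,3) (0,4) (0,5) (1,3) (1,4) (1,5)] -> total=6
Click 2 (5,4) count=2: revealed 1 new [(5,4)] -> total=7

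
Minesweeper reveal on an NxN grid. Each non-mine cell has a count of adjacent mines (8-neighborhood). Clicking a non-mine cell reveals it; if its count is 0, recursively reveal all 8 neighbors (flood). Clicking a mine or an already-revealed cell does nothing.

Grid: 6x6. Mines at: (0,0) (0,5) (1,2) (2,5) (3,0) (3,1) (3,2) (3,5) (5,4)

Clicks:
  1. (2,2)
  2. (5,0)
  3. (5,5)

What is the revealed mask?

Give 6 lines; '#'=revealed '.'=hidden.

Answer: ......
......
..#...
......
####..
####.#

Derivation:
Click 1 (2,2) count=3: revealed 1 new [(2,2)] -> total=1
Click 2 (5,0) count=0: revealed 8 new [(4,0) (4,1) (4,2) (4,3) (5,0) (5,1) (5,2) (5,3)] -> total=9
Click 3 (5,5) count=1: revealed 1 new [(5,5)] -> total=10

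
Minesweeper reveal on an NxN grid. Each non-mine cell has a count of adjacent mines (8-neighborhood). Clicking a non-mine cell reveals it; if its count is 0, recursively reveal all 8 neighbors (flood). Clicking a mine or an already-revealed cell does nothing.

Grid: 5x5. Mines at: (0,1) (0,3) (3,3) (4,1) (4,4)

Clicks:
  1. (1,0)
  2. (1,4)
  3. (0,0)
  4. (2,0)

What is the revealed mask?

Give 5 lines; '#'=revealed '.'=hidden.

Click 1 (1,0) count=1: revealed 1 new [(1,0)] -> total=1
Click 2 (1,4) count=1: revealed 1 new [(1,4)] -> total=2
Click 3 (0,0) count=1: revealed 1 new [(0,0)] -> total=3
Click 4 (2,0) count=0: revealed 8 new [(1,1) (1,2) (2,0) (2,1) (2,2) (3,0) (3,1) (3,2)] -> total=11

Answer: #....
###.#
###..
###..
.....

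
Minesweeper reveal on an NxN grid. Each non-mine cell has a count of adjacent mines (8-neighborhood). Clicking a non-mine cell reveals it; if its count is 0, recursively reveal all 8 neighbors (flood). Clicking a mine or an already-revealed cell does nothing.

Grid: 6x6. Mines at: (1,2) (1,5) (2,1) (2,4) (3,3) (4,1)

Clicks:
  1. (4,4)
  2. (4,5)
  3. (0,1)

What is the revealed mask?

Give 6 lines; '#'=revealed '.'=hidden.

Answer: .#....
......
......
....##
..####
..####

Derivation:
Click 1 (4,4) count=1: revealed 1 new [(4,4)] -> total=1
Click 2 (4,5) count=0: revealed 9 new [(3,4) (3,5) (4,2) (4,3) (4,5) (5,2) (5,3) (5,4) (5,5)] -> total=10
Click 3 (0,1) count=1: revealed 1 new [(0,1)] -> total=11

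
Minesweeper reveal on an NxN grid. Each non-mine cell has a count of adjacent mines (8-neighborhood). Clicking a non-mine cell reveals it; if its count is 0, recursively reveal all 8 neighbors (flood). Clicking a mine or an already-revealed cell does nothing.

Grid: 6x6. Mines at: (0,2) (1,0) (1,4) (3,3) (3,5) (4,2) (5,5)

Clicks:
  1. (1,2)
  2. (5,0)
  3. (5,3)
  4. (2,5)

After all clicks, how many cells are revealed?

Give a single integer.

Answer: 11

Derivation:
Click 1 (1,2) count=1: revealed 1 new [(1,2)] -> total=1
Click 2 (5,0) count=0: revealed 8 new [(2,0) (2,1) (3,0) (3,1) (4,0) (4,1) (5,0) (5,1)] -> total=9
Click 3 (5,3) count=1: revealed 1 new [(5,3)] -> total=10
Click 4 (2,5) count=2: revealed 1 new [(2,5)] -> total=11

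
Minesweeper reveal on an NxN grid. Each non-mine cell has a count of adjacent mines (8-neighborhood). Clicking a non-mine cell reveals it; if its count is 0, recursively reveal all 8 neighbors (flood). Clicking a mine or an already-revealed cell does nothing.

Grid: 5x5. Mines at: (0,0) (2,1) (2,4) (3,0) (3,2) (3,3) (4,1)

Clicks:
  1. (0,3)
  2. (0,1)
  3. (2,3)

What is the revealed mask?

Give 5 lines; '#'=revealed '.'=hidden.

Answer: .####
.####
...#.
.....
.....

Derivation:
Click 1 (0,3) count=0: revealed 8 new [(0,1) (0,2) (0,3) (0,4) (1,1) (1,2) (1,3) (1,4)] -> total=8
Click 2 (0,1) count=1: revealed 0 new [(none)] -> total=8
Click 3 (2,3) count=3: revealed 1 new [(2,3)] -> total=9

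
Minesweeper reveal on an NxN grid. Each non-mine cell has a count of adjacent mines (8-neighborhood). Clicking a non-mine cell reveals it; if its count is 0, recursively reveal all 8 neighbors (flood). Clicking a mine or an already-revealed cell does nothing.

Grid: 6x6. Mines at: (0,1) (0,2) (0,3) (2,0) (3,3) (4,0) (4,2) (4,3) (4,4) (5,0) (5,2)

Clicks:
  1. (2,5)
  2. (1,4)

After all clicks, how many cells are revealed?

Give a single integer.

Click 1 (2,5) count=0: revealed 8 new [(0,4) (0,5) (1,4) (1,5) (2,4) (2,5) (3,4) (3,5)] -> total=8
Click 2 (1,4) count=1: revealed 0 new [(none)] -> total=8

Answer: 8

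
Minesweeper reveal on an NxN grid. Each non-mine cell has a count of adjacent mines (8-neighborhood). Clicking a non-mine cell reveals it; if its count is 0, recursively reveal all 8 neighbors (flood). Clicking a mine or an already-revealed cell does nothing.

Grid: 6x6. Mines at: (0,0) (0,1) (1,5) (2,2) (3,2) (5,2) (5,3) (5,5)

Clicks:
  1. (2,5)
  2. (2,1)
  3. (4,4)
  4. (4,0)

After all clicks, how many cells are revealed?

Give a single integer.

Answer: 12

Derivation:
Click 1 (2,5) count=1: revealed 1 new [(2,5)] -> total=1
Click 2 (2,1) count=2: revealed 1 new [(2,1)] -> total=2
Click 3 (4,4) count=2: revealed 1 new [(4,4)] -> total=3
Click 4 (4,0) count=0: revealed 9 new [(1,0) (1,1) (2,0) (3,0) (3,1) (4,0) (4,1) (5,0) (5,1)] -> total=12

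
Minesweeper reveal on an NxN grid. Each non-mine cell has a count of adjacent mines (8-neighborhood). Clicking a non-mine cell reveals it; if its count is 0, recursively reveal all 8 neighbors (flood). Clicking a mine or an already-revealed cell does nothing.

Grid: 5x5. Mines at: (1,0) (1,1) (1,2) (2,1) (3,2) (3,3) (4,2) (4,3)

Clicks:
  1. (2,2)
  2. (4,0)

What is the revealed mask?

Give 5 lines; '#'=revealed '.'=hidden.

Click 1 (2,2) count=5: revealed 1 new [(2,2)] -> total=1
Click 2 (4,0) count=0: revealed 4 new [(3,0) (3,1) (4,0) (4,1)] -> total=5

Answer: .....
.....
..#..
##...
##...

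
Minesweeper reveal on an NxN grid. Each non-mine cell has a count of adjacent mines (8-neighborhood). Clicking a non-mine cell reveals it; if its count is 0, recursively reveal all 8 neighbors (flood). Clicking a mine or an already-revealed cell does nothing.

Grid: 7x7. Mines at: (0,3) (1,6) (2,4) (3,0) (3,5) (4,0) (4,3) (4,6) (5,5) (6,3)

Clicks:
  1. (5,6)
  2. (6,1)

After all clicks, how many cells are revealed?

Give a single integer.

Answer: 7

Derivation:
Click 1 (5,6) count=2: revealed 1 new [(5,6)] -> total=1
Click 2 (6,1) count=0: revealed 6 new [(5,0) (5,1) (5,2) (6,0) (6,1) (6,2)] -> total=7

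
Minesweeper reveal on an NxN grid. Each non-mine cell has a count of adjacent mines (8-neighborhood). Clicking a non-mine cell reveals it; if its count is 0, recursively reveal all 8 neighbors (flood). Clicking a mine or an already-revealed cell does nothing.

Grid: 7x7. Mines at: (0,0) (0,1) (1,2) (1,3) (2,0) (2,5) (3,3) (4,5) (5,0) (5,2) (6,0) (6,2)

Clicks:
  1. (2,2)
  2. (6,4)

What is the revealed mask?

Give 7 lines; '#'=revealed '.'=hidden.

Click 1 (2,2) count=3: revealed 1 new [(2,2)] -> total=1
Click 2 (6,4) count=0: revealed 8 new [(5,3) (5,4) (5,5) (5,6) (6,3) (6,4) (6,5) (6,6)] -> total=9

Answer: .......
.......
..#....
.......
.......
...####
...####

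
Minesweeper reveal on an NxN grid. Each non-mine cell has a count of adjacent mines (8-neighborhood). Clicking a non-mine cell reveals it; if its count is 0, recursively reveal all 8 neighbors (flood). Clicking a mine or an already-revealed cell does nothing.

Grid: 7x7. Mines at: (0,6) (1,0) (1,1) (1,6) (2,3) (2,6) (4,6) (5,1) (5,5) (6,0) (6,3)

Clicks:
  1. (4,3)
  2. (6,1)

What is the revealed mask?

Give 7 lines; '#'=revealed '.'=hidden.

Click 1 (4,3) count=0: revealed 9 new [(3,2) (3,3) (3,4) (4,2) (4,3) (4,4) (5,2) (5,3) (5,4)] -> total=9
Click 2 (6,1) count=2: revealed 1 new [(6,1)] -> total=10

Answer: .......
.......
.......
..###..
..###..
..###..
.#.....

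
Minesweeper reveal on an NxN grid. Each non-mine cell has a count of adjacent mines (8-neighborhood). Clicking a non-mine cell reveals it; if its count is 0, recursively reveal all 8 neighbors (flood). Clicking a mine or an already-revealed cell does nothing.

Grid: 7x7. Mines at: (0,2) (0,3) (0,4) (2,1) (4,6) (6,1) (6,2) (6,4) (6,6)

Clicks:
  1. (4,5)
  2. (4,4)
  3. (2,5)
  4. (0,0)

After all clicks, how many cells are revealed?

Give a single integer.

Click 1 (4,5) count=1: revealed 1 new [(4,5)] -> total=1
Click 2 (4,4) count=0: revealed 30 new [(0,5) (0,6) (1,2) (1,3) (1,4) (1,5) (1,6) (2,2) (2,3) (2,4) (2,5) (2,6) (3,0) (3,1) (3,2) (3,3) (3,4) (3,5) (3,6) (4,0) (4,1) (4,2) (4,3) (4,4) (5,0) (5,1) (5,2) (5,3) (5,4) (5,5)] -> total=31
Click 3 (2,5) count=0: revealed 0 new [(none)] -> total=31
Click 4 (0,0) count=0: revealed 4 new [(0,0) (0,1) (1,0) (1,1)] -> total=35

Answer: 35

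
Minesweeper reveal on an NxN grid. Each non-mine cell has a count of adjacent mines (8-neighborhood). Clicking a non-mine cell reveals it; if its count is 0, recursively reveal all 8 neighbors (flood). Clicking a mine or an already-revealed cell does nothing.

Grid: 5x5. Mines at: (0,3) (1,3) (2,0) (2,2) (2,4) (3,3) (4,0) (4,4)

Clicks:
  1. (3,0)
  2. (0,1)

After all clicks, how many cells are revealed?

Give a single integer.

Answer: 7

Derivation:
Click 1 (3,0) count=2: revealed 1 new [(3,0)] -> total=1
Click 2 (0,1) count=0: revealed 6 new [(0,0) (0,1) (0,2) (1,0) (1,1) (1,2)] -> total=7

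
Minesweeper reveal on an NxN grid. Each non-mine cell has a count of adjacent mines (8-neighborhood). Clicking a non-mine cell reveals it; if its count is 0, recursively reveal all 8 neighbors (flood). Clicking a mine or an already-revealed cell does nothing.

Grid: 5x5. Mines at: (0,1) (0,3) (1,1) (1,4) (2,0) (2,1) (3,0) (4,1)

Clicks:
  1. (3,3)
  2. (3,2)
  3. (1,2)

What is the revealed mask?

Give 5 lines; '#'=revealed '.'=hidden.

Click 1 (3,3) count=0: revealed 9 new [(2,2) (2,3) (2,4) (3,2) (3,3) (3,4) (4,2) (4,3) (4,4)] -> total=9
Click 2 (3,2) count=2: revealed 0 new [(none)] -> total=9
Click 3 (1,2) count=4: revealed 1 new [(1,2)] -> total=10

Answer: .....
..#..
..###
..###
..###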